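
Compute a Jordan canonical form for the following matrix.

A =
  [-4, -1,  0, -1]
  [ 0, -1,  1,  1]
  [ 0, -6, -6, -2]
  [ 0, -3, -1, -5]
J_2(-4) ⊕ J_2(-4)

The characteristic polynomial is
  det(x·I − A) = x^4 + 16*x^3 + 96*x^2 + 256*x + 256 = (x + 4)^4

Eigenvalues and multiplicities (the geometric multiplicity of λ is n − rank(A − λI), which equals the number of Jordan blocks for λ):
  λ = -4: algebraic multiplicity = 4, geometric multiplicity = 2

Determining the block sizes for each eigenvalue:
  λ = -4: with am = 4 and gm = 2, the partition is not yet determined (e.g. several partitions of 4 into 2 parts exist). Let N = A − (-4)·I. Computing rank(N^1) = 2, rank(N^2) = 0; the number of blocks of size ≥ j is rank(N^{j−1}) − rank(N^j), giving [2, 2]. So we have 2 block(s) of size 2 → block sizes [2, 2]

Assembling the blocks gives a Jordan form
J =
  [-4,  1,  0,  0]
  [ 0, -4,  0,  0]
  [ 0,  0, -4,  1]
  [ 0,  0,  0, -4]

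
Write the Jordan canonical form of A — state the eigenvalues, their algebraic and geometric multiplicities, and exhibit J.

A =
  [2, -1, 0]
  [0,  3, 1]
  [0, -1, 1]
J_3(2)

The characteristic polynomial is
  det(x·I − A) = x^3 - 6*x^2 + 12*x - 8 = (x - 2)^3

Eigenvalues and multiplicities (the geometric multiplicity of λ is n − rank(A − λI), which equals the number of Jordan blocks for λ):
  λ = 2: algebraic multiplicity = 3, geometric multiplicity = 1

Determining the block sizes for each eigenvalue:
  λ = 2: one block (gm = 1), so the single block has size am = 3 → block sizes [3]

Assembling the blocks gives a Jordan form
J =
  [2, 1, 0]
  [0, 2, 1]
  [0, 0, 2]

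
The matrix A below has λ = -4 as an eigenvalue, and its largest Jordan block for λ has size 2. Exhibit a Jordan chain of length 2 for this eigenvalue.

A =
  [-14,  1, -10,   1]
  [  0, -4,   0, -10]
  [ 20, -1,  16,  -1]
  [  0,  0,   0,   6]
A Jordan chain for λ = -4 of length 2:
v_1 = (1, 0, -1, 0)ᵀ
v_2 = (0, 1, 0, 0)ᵀ

Let N = A − (-4)·I. We want v_2 with N^2 v_2 = 0 but N^1 v_2 ≠ 0; then v_{j-1} := N · v_j for j = 2, …, 2.

Pick v_2 = (0, 1, 0, 0)ᵀ.
Then v_1 = N · v_2 = (1, 0, -1, 0)ᵀ.

Sanity check: (A − (-4)·I) v_1 = (0, 0, 0, 0)ᵀ = 0. ✓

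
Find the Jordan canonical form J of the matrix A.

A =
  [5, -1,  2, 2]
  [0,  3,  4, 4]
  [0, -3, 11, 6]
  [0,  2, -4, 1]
J_2(5) ⊕ J_1(5) ⊕ J_1(5)

The characteristic polynomial is
  det(x·I − A) = x^4 - 20*x^3 + 150*x^2 - 500*x + 625 = (x - 5)^4

Eigenvalues and multiplicities (the geometric multiplicity of λ is n − rank(A − λI), which equals the number of Jordan blocks for λ):
  λ = 5: algebraic multiplicity = 4, geometric multiplicity = 3

Determining the block sizes for each eigenvalue:
  λ = 5: 3 blocks summing to 4 forces exactly one block of size 2 and the rest size 1 → block sizes [2, 1, 1]

Assembling the blocks gives a Jordan form
J =
  [5, 1, 0, 0]
  [0, 5, 0, 0]
  [0, 0, 5, 0]
  [0, 0, 0, 5]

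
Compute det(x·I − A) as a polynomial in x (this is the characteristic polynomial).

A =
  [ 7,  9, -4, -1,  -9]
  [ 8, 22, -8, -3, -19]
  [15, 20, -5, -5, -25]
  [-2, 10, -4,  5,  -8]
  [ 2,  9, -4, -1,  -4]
x^5 - 25*x^4 + 250*x^3 - 1250*x^2 + 3125*x - 3125

Expanding det(x·I − A) (e.g. by cofactor expansion or by noting that A is similar to its Jordan form J, which has the same characteristic polynomial as A) gives
  χ_A(x) = x^5 - 25*x^4 + 250*x^3 - 1250*x^2 + 3125*x - 3125
which factors as (x - 5)^5. The eigenvalues (with algebraic multiplicities) are λ = 5 with multiplicity 5.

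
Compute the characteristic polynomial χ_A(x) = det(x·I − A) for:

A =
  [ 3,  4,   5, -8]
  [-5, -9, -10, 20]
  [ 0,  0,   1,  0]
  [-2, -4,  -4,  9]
x^4 - 4*x^3 + 6*x^2 - 4*x + 1

Expanding det(x·I − A) (e.g. by cofactor expansion or by noting that A is similar to its Jordan form J, which has the same characteristic polynomial as A) gives
  χ_A(x) = x^4 - 4*x^3 + 6*x^2 - 4*x + 1
which factors as (x - 1)^4. The eigenvalues (with algebraic multiplicities) are λ = 1 with multiplicity 4.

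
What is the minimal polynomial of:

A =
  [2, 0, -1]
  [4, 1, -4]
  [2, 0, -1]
x^2 - x

The characteristic polynomial is χ_A(x) = x*(x - 1)^2, so the eigenvalues are known. The minimal polynomial is
  m_A(x) = Π_λ (x − λ)^{k_λ}
where k_λ is the size of the *largest* Jordan block for λ (equivalently, the smallest k with (A − λI)^k v = 0 for every generalised eigenvector v of λ).

  λ = 0: largest Jordan block has size 1, contributing (x − 0)
  λ = 1: largest Jordan block has size 1, contributing (x − 1)

So m_A(x) = x*(x - 1) = x^2 - x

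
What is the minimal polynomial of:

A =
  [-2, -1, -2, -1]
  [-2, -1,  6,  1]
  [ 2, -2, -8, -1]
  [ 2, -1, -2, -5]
x^3 + 12*x^2 + 48*x + 64

The characteristic polynomial is χ_A(x) = (x + 4)^4, so the eigenvalues are known. The minimal polynomial is
  m_A(x) = Π_λ (x − λ)^{k_λ}
where k_λ is the size of the *largest* Jordan block for λ (equivalently, the smallest k with (A − λI)^k v = 0 for every generalised eigenvector v of λ).

  λ = -4: largest Jordan block has size 3, contributing (x + 4)^3

So m_A(x) = (x + 4)^3 = x^3 + 12*x^2 + 48*x + 64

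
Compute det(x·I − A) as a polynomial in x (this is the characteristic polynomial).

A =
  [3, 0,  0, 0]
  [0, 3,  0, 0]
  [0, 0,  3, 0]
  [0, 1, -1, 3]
x^4 - 12*x^3 + 54*x^2 - 108*x + 81

Expanding det(x·I − A) (e.g. by cofactor expansion or by noting that A is similar to its Jordan form J, which has the same characteristic polynomial as A) gives
  χ_A(x) = x^4 - 12*x^3 + 54*x^2 - 108*x + 81
which factors as (x - 3)^4. The eigenvalues (with algebraic multiplicities) are λ = 3 with multiplicity 4.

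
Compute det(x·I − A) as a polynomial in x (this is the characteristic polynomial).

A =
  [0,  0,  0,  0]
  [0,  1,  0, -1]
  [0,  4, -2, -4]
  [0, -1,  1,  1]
x^4

Expanding det(x·I − A) (e.g. by cofactor expansion or by noting that A is similar to its Jordan form J, which has the same characteristic polynomial as A) gives
  χ_A(x) = x^4
which factors as x^4. The eigenvalues (with algebraic multiplicities) are λ = 0 with multiplicity 4.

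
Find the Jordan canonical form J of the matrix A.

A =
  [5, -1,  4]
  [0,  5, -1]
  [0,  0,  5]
J_3(5)

The characteristic polynomial is
  det(x·I − A) = x^3 - 15*x^2 + 75*x - 125 = (x - 5)^3

Eigenvalues and multiplicities (the geometric multiplicity of λ is n − rank(A − λI), which equals the number of Jordan blocks for λ):
  λ = 5: algebraic multiplicity = 3, geometric multiplicity = 1

Determining the block sizes for each eigenvalue:
  λ = 5: one block (gm = 1), so the single block has size am = 3 → block sizes [3]

Assembling the blocks gives a Jordan form
J =
  [5, 1, 0]
  [0, 5, 1]
  [0, 0, 5]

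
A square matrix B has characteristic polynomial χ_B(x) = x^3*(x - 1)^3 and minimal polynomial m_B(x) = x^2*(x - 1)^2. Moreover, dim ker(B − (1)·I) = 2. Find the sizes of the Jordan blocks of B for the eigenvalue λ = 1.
Block sizes for λ = 1: [2, 1]

Step 1 — from the characteristic polynomial, algebraic multiplicity of λ = 1 is 3. From dim ker(B − (1)·I) = 2, there are exactly 2 Jordan blocks for λ = 1.
Step 2 — from the minimal polynomial, the factor (x − 1)^2 tells us the largest block for λ = 1 has size 2.
Step 3 — with total size 3, 2 blocks, and largest block 2, the block sizes (in nonincreasing order) are [2, 1].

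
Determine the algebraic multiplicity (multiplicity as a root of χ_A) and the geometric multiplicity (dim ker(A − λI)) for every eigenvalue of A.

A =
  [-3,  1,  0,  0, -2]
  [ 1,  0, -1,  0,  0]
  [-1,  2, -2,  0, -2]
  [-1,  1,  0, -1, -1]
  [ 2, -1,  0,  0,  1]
λ = -1: alg = 5, geom = 2

Step 1 — factor the characteristic polynomial to read off the algebraic multiplicities:
  χ_A(x) = (x + 1)^5

Step 2 — compute geometric multiplicities via the rank-nullity identity g(λ) = n − rank(A − λI):
  rank(A − (-1)·I) = 3, so dim ker(A − (-1)·I) = n − 3 = 2

Summary:
  λ = -1: algebraic multiplicity = 5, geometric multiplicity = 2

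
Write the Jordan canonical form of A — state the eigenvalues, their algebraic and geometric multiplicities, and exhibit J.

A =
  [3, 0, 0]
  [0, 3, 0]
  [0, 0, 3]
J_1(3) ⊕ J_1(3) ⊕ J_1(3)

The characteristic polynomial is
  det(x·I − A) = x^3 - 9*x^2 + 27*x - 27 = (x - 3)^3

Eigenvalues and multiplicities (the geometric multiplicity of λ is n − rank(A − λI), which equals the number of Jordan blocks for λ):
  λ = 3: algebraic multiplicity = 3, geometric multiplicity = 3

Determining the block sizes for each eigenvalue:
  λ = 3: gm = am = 3, so every block has size 1 → block sizes [1, 1, 1]

Assembling the blocks gives a Jordan form
J =
  [3, 0, 0]
  [0, 3, 0]
  [0, 0, 3]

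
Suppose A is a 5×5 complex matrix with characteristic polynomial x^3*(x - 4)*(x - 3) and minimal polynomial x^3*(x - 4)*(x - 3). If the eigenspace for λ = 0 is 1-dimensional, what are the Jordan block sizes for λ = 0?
Block sizes for λ = 0: [3]

Step 1 — from the characteristic polynomial, algebraic multiplicity of λ = 0 is 3. From dim ker(A − (0)·I) = 1, there are exactly 1 Jordan blocks for λ = 0.
Step 2 — from the minimal polynomial, the factor (x − 0)^3 tells us the largest block for λ = 0 has size 3.
Step 3 — with total size 3, 1 blocks, and largest block 3, the block sizes (in nonincreasing order) are [3].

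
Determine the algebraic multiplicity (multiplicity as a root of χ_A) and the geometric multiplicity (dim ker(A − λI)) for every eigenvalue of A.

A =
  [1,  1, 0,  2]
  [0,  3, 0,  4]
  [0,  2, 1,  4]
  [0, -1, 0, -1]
λ = 1: alg = 4, geom = 3

Step 1 — factor the characteristic polynomial to read off the algebraic multiplicities:
  χ_A(x) = (x - 1)^4

Step 2 — compute geometric multiplicities via the rank-nullity identity g(λ) = n − rank(A − λI):
  rank(A − (1)·I) = 1, so dim ker(A − (1)·I) = n − 1 = 3

Summary:
  λ = 1: algebraic multiplicity = 4, geometric multiplicity = 3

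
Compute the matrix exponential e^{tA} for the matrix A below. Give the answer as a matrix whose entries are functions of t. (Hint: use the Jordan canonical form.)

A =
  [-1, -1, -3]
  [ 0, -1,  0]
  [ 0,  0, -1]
e^{tA} =
  [exp(-t), -t*exp(-t), -3*t*exp(-t)]
  [0, exp(-t), 0]
  [0, 0, exp(-t)]

Strategy: write A = P · J · P⁻¹ where J is a Jordan canonical form, so e^{tA} = P · e^{tJ} · P⁻¹, and e^{tJ} can be computed block-by-block.

A has Jordan form
J =
  [-1,  1,  0]
  [ 0, -1,  0]
  [ 0,  0, -1]
(up to reordering of blocks).

Per-block formulas:
  For a 1×1 block at λ = -1: exp(t · [-1]) = [e^(-1t)].
  For a 2×2 Jordan block J_2(-1): exp(t · J_2(-1)) = e^(-1t)·(I + t·N), where N is the 2×2 nilpotent shift.

After assembling e^{tJ} and conjugating by P, we get:

e^{tA} =
  [exp(-t), -t*exp(-t), -3*t*exp(-t)]
  [0, exp(-t), 0]
  [0, 0, exp(-t)]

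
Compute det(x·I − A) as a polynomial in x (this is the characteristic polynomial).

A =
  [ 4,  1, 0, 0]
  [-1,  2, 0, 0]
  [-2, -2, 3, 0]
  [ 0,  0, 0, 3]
x^4 - 12*x^3 + 54*x^2 - 108*x + 81

Expanding det(x·I − A) (e.g. by cofactor expansion or by noting that A is similar to its Jordan form J, which has the same characteristic polynomial as A) gives
  χ_A(x) = x^4 - 12*x^3 + 54*x^2 - 108*x + 81
which factors as (x - 3)^4. The eigenvalues (with algebraic multiplicities) are λ = 3 with multiplicity 4.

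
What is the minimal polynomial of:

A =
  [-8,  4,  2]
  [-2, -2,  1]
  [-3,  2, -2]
x^3 + 12*x^2 + 48*x + 64

The characteristic polynomial is χ_A(x) = (x + 4)^3, so the eigenvalues are known. The minimal polynomial is
  m_A(x) = Π_λ (x − λ)^{k_λ}
where k_λ is the size of the *largest* Jordan block for λ (equivalently, the smallest k with (A − λI)^k v = 0 for every generalised eigenvector v of λ).

  λ = -4: largest Jordan block has size 3, contributing (x + 4)^3

So m_A(x) = (x + 4)^3 = x^3 + 12*x^2 + 48*x + 64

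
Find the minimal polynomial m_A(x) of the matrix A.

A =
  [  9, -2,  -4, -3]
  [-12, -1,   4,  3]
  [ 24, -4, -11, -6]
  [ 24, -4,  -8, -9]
x^2 + 6*x + 9

The characteristic polynomial is χ_A(x) = (x + 3)^4, so the eigenvalues are known. The minimal polynomial is
  m_A(x) = Π_λ (x − λ)^{k_λ}
where k_λ is the size of the *largest* Jordan block for λ (equivalently, the smallest k with (A − λI)^k v = 0 for every generalised eigenvector v of λ).

  λ = -3: largest Jordan block has size 2, contributing (x + 3)^2

So m_A(x) = (x + 3)^2 = x^2 + 6*x + 9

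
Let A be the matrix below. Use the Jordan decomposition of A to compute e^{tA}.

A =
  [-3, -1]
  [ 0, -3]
e^{tA} =
  [exp(-3*t), -t*exp(-3*t)]
  [0, exp(-3*t)]

Strategy: write A = P · J · P⁻¹ where J is a Jordan canonical form, so e^{tA} = P · e^{tJ} · P⁻¹, and e^{tJ} can be computed block-by-block.

A has Jordan form
J =
  [-3,  1]
  [ 0, -3]
(up to reordering of blocks).

Per-block formulas:
  For a 2×2 Jordan block J_2(-3): exp(t · J_2(-3)) = e^(-3t)·(I + t·N), where N is the 2×2 nilpotent shift.

After assembling e^{tJ} and conjugating by P, we get:

e^{tA} =
  [exp(-3*t), -t*exp(-3*t)]
  [0, exp(-3*t)]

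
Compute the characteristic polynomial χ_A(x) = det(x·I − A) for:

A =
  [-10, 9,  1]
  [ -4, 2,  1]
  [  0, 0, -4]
x^3 + 12*x^2 + 48*x + 64

Expanding det(x·I − A) (e.g. by cofactor expansion or by noting that A is similar to its Jordan form J, which has the same characteristic polynomial as A) gives
  χ_A(x) = x^3 + 12*x^2 + 48*x + 64
which factors as (x + 4)^3. The eigenvalues (with algebraic multiplicities) are λ = -4 with multiplicity 3.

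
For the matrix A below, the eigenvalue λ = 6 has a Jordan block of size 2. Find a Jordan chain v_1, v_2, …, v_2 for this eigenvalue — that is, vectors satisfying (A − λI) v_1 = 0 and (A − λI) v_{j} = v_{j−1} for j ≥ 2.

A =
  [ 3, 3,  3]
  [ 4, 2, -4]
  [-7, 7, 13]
A Jordan chain for λ = 6 of length 2:
v_1 = (-3, 4, -7)ᵀ
v_2 = (1, 0, 0)ᵀ

Let N = A − (6)·I. We want v_2 with N^2 v_2 = 0 but N^1 v_2 ≠ 0; then v_{j-1} := N · v_j for j = 2, …, 2.

Pick v_2 = (1, 0, 0)ᵀ.
Then v_1 = N · v_2 = (-3, 4, -7)ᵀ.

Sanity check: (A − (6)·I) v_1 = (0, 0, 0)ᵀ = 0. ✓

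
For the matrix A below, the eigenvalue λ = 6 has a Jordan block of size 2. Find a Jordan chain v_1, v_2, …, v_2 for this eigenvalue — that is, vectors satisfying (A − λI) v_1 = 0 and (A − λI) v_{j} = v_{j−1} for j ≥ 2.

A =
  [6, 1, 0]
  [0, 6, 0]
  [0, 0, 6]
A Jordan chain for λ = 6 of length 2:
v_1 = (1, 0, 0)ᵀ
v_2 = (0, 1, 0)ᵀ

Let N = A − (6)·I. We want v_2 with N^2 v_2 = 0 but N^1 v_2 ≠ 0; then v_{j-1} := N · v_j for j = 2, …, 2.

Pick v_2 = (0, 1, 0)ᵀ.
Then v_1 = N · v_2 = (1, 0, 0)ᵀ.

Sanity check: (A − (6)·I) v_1 = (0, 0, 0)ᵀ = 0. ✓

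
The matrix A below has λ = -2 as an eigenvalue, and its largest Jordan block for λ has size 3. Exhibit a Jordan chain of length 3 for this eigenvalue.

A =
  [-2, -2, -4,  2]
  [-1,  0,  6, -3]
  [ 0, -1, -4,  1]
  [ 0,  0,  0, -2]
A Jordan chain for λ = -2 of length 3:
v_1 = (2, -2, 1, 0)ᵀ
v_2 = (0, -1, 0, 0)ᵀ
v_3 = (1, 0, 0, 0)ᵀ

Let N = A − (-2)·I. We want v_3 with N^3 v_3 = 0 but N^2 v_3 ≠ 0; then v_{j-1} := N · v_j for j = 3, …, 2.

Pick v_3 = (1, 0, 0, 0)ᵀ.
Then v_2 = N · v_3 = (0, -1, 0, 0)ᵀ.
Then v_1 = N · v_2 = (2, -2, 1, 0)ᵀ.

Sanity check: (A − (-2)·I) v_1 = (0, 0, 0, 0)ᵀ = 0. ✓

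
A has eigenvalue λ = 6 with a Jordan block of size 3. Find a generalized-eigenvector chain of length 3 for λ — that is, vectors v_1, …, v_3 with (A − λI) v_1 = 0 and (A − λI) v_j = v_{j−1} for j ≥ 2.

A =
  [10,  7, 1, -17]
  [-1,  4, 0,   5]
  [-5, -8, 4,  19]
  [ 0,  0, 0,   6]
A Jordan chain for λ = 6 of length 3:
v_1 = (4, -2, -2, 0)ᵀ
v_2 = (4, -1, -5, 0)ᵀ
v_3 = (1, 0, 0, 0)ᵀ

Let N = A − (6)·I. We want v_3 with N^3 v_3 = 0 but N^2 v_3 ≠ 0; then v_{j-1} := N · v_j for j = 3, …, 2.

Pick v_3 = (1, 0, 0, 0)ᵀ.
Then v_2 = N · v_3 = (4, -1, -5, 0)ᵀ.
Then v_1 = N · v_2 = (4, -2, -2, 0)ᵀ.

Sanity check: (A − (6)·I) v_1 = (0, 0, 0, 0)ᵀ = 0. ✓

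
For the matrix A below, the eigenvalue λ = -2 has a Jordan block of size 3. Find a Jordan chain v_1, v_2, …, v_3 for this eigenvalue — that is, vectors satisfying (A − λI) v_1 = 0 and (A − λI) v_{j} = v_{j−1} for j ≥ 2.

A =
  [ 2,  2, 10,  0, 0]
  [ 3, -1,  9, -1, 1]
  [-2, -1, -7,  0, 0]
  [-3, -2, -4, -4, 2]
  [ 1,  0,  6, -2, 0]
A Jordan chain for λ = -2 of length 3:
v_1 = (2, 1, -1, -2, 0)ᵀ
v_2 = (4, 3, -2, -3, 1)ᵀ
v_3 = (1, 0, 0, 0, 0)ᵀ

Let N = A − (-2)·I. We want v_3 with N^3 v_3 = 0 but N^2 v_3 ≠ 0; then v_{j-1} := N · v_j for j = 3, …, 2.

Pick v_3 = (1, 0, 0, 0, 0)ᵀ.
Then v_2 = N · v_3 = (4, 3, -2, -3, 1)ᵀ.
Then v_1 = N · v_2 = (2, 1, -1, -2, 0)ᵀ.

Sanity check: (A − (-2)·I) v_1 = (0, 0, 0, 0, 0)ᵀ = 0. ✓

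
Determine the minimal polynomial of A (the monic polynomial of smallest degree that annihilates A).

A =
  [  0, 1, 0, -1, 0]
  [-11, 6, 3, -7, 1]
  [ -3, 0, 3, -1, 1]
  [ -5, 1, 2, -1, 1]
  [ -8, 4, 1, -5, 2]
x^3 - 6*x^2 + 12*x - 8

The characteristic polynomial is χ_A(x) = (x - 2)^5, so the eigenvalues are known. The minimal polynomial is
  m_A(x) = Π_λ (x − λ)^{k_λ}
where k_λ is the size of the *largest* Jordan block for λ (equivalently, the smallest k with (A − λI)^k v = 0 for every generalised eigenvector v of λ).

  λ = 2: largest Jordan block has size 3, contributing (x − 2)^3

So m_A(x) = (x - 2)^3 = x^3 - 6*x^2 + 12*x - 8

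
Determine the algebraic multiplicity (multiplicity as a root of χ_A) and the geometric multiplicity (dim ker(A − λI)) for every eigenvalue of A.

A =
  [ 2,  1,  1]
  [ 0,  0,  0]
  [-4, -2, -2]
λ = 0: alg = 3, geom = 2

Step 1 — factor the characteristic polynomial to read off the algebraic multiplicities:
  χ_A(x) = x^3

Step 2 — compute geometric multiplicities via the rank-nullity identity g(λ) = n − rank(A − λI):
  rank(A − (0)·I) = 1, so dim ker(A − (0)·I) = n − 1 = 2

Summary:
  λ = 0: algebraic multiplicity = 3, geometric multiplicity = 2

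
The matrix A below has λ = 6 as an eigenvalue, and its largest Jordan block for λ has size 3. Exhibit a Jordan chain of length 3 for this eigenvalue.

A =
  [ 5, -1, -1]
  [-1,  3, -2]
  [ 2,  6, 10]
A Jordan chain for λ = 6 of length 3:
v_1 = (-2, -2, 4)ᵀ
v_2 = (-1, -3, 6)ᵀ
v_3 = (0, 1, 0)ᵀ

Let N = A − (6)·I. We want v_3 with N^3 v_3 = 0 but N^2 v_3 ≠ 0; then v_{j-1} := N · v_j for j = 3, …, 2.

Pick v_3 = (0, 1, 0)ᵀ.
Then v_2 = N · v_3 = (-1, -3, 6)ᵀ.
Then v_1 = N · v_2 = (-2, -2, 4)ᵀ.

Sanity check: (A − (6)·I) v_1 = (0, 0, 0)ᵀ = 0. ✓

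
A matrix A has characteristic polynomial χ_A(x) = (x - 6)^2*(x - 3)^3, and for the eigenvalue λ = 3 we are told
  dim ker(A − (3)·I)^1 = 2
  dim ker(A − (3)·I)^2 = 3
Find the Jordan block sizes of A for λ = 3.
Block sizes for λ = 3: [2, 1]

From the dimensions of kernels of powers, the number of Jordan blocks of size at least j is d_j − d_{j−1} where d_j = dim ker(N^j) (with d_0 = 0). Computing the differences gives [2, 1].
The number of blocks of size exactly k is (#blocks of size ≥ k) − (#blocks of size ≥ k + 1), so the partition is: 1 block(s) of size 1, 1 block(s) of size 2.
In nonincreasing order the block sizes are [2, 1].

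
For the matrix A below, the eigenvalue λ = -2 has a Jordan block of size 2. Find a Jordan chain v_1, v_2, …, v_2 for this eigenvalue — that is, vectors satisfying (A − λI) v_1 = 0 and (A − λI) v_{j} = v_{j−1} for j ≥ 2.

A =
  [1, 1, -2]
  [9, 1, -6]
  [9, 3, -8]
A Jordan chain for λ = -2 of length 2:
v_1 = (3, 9, 9)ᵀ
v_2 = (1, 0, 0)ᵀ

Let N = A − (-2)·I. We want v_2 with N^2 v_2 = 0 but N^1 v_2 ≠ 0; then v_{j-1} := N · v_j for j = 2, …, 2.

Pick v_2 = (1, 0, 0)ᵀ.
Then v_1 = N · v_2 = (3, 9, 9)ᵀ.

Sanity check: (A − (-2)·I) v_1 = (0, 0, 0)ᵀ = 0. ✓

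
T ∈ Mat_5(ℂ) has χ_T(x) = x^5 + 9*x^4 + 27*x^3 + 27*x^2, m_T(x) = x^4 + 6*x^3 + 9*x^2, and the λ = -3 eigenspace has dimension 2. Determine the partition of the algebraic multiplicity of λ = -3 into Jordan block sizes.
Block sizes for λ = -3: [2, 1]

Step 1 — from the characteristic polynomial, algebraic multiplicity of λ = -3 is 3. From dim ker(T − (-3)·I) = 2, there are exactly 2 Jordan blocks for λ = -3.
Step 2 — from the minimal polynomial, the factor (x + 3)^2 tells us the largest block for λ = -3 has size 2.
Step 3 — with total size 3, 2 blocks, and largest block 2, the block sizes (in nonincreasing order) are [2, 1].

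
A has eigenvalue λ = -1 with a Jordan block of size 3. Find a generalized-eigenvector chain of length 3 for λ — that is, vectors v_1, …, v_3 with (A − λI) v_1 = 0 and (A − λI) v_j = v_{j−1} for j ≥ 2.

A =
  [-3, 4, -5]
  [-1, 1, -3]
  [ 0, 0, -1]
A Jordan chain for λ = -1 of length 3:
v_1 = (-2, -1, 0)ᵀ
v_2 = (-5, -3, 0)ᵀ
v_3 = (0, 0, 1)ᵀ

Let N = A − (-1)·I. We want v_3 with N^3 v_3 = 0 but N^2 v_3 ≠ 0; then v_{j-1} := N · v_j for j = 3, …, 2.

Pick v_3 = (0, 0, 1)ᵀ.
Then v_2 = N · v_3 = (-5, -3, 0)ᵀ.
Then v_1 = N · v_2 = (-2, -1, 0)ᵀ.

Sanity check: (A − (-1)·I) v_1 = (0, 0, 0)ᵀ = 0. ✓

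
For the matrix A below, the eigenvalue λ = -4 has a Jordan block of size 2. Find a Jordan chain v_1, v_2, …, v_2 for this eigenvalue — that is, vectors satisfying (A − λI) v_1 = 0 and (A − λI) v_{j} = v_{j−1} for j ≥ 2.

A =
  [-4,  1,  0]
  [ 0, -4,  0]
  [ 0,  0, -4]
A Jordan chain for λ = -4 of length 2:
v_1 = (1, 0, 0)ᵀ
v_2 = (0, 1, 0)ᵀ

Let N = A − (-4)·I. We want v_2 with N^2 v_2 = 0 but N^1 v_2 ≠ 0; then v_{j-1} := N · v_j for j = 2, …, 2.

Pick v_2 = (0, 1, 0)ᵀ.
Then v_1 = N · v_2 = (1, 0, 0)ᵀ.

Sanity check: (A − (-4)·I) v_1 = (0, 0, 0)ᵀ = 0. ✓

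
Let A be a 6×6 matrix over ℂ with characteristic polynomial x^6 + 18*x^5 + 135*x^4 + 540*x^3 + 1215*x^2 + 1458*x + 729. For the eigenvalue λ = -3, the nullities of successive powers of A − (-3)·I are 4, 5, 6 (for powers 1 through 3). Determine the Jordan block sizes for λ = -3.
Block sizes for λ = -3: [3, 1, 1, 1]

From the dimensions of kernels of powers, the number of Jordan blocks of size at least j is d_j − d_{j−1} where d_j = dim ker(N^j) (with d_0 = 0). Computing the differences gives [4, 1, 1].
The number of blocks of size exactly k is (#blocks of size ≥ k) − (#blocks of size ≥ k + 1), so the partition is: 3 block(s) of size 1, 1 block(s) of size 3.
In nonincreasing order the block sizes are [3, 1, 1, 1].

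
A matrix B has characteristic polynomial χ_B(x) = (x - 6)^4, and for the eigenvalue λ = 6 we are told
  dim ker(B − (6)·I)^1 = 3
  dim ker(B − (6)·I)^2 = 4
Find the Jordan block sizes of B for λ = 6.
Block sizes for λ = 6: [2, 1, 1]

From the dimensions of kernels of powers, the number of Jordan blocks of size at least j is d_j − d_{j−1} where d_j = dim ker(N^j) (with d_0 = 0). Computing the differences gives [3, 1].
The number of blocks of size exactly k is (#blocks of size ≥ k) − (#blocks of size ≥ k + 1), so the partition is: 2 block(s) of size 1, 1 block(s) of size 2.
In nonincreasing order the block sizes are [2, 1, 1].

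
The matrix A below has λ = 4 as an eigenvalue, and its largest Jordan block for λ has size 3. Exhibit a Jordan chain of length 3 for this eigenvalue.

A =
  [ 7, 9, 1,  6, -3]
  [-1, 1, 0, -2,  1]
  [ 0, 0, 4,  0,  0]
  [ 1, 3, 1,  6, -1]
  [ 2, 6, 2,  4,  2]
A Jordan chain for λ = 4 of length 3:
v_1 = (3, -1, 0, 1, 2)ᵀ
v_2 = (1, 0, 0, 1, 2)ᵀ
v_3 = (0, 0, 1, 0, 0)ᵀ

Let N = A − (4)·I. We want v_3 with N^3 v_3 = 0 but N^2 v_3 ≠ 0; then v_{j-1} := N · v_j for j = 3, …, 2.

Pick v_3 = (0, 0, 1, 0, 0)ᵀ.
Then v_2 = N · v_3 = (1, 0, 0, 1, 2)ᵀ.
Then v_1 = N · v_2 = (3, -1, 0, 1, 2)ᵀ.

Sanity check: (A − (4)·I) v_1 = (0, 0, 0, 0, 0)ᵀ = 0. ✓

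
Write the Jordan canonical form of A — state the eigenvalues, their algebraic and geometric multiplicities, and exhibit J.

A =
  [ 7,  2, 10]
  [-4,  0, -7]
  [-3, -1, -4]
J_3(1)

The characteristic polynomial is
  det(x·I − A) = x^3 - 3*x^2 + 3*x - 1 = (x - 1)^3

Eigenvalues and multiplicities (the geometric multiplicity of λ is n − rank(A − λI), which equals the number of Jordan blocks for λ):
  λ = 1: algebraic multiplicity = 3, geometric multiplicity = 1

Determining the block sizes for each eigenvalue:
  λ = 1: one block (gm = 1), so the single block has size am = 3 → block sizes [3]

Assembling the blocks gives a Jordan form
J =
  [1, 1, 0]
  [0, 1, 1]
  [0, 0, 1]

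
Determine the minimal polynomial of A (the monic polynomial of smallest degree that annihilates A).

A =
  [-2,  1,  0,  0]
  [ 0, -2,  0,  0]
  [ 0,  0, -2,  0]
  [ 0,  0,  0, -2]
x^2 + 4*x + 4

The characteristic polynomial is χ_A(x) = (x + 2)^4, so the eigenvalues are known. The minimal polynomial is
  m_A(x) = Π_λ (x − λ)^{k_λ}
where k_λ is the size of the *largest* Jordan block for λ (equivalently, the smallest k with (A − λI)^k v = 0 for every generalised eigenvector v of λ).

  λ = -2: largest Jordan block has size 2, contributing (x + 2)^2

So m_A(x) = (x + 2)^2 = x^2 + 4*x + 4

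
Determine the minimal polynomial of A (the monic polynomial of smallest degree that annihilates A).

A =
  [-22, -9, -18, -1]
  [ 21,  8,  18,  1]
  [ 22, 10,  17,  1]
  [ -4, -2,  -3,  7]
x^4 - 10*x^3 + 13*x^2 + 60*x + 36

The characteristic polynomial is χ_A(x) = (x - 6)^2*(x + 1)^2, so the eigenvalues are known. The minimal polynomial is
  m_A(x) = Π_λ (x − λ)^{k_λ}
where k_λ is the size of the *largest* Jordan block for λ (equivalently, the smallest k with (A − λI)^k v = 0 for every generalised eigenvector v of λ).

  λ = -1: largest Jordan block has size 2, contributing (x + 1)^2
  λ = 6: largest Jordan block has size 2, contributing (x − 6)^2

So m_A(x) = (x - 6)^2*(x + 1)^2 = x^4 - 10*x^3 + 13*x^2 + 60*x + 36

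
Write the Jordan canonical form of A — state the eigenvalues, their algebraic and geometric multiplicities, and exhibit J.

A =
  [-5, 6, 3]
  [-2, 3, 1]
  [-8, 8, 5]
J_2(1) ⊕ J_1(1)

The characteristic polynomial is
  det(x·I − A) = x^3 - 3*x^2 + 3*x - 1 = (x - 1)^3

Eigenvalues and multiplicities (the geometric multiplicity of λ is n − rank(A − λI), which equals the number of Jordan blocks for λ):
  λ = 1: algebraic multiplicity = 3, geometric multiplicity = 2

Determining the block sizes for each eigenvalue:
  λ = 1: 2 blocks summing to 3 forces exactly one block of size 2 and the rest size 1 → block sizes [2, 1]

Assembling the blocks gives a Jordan form
J =
  [1, 1, 0]
  [0, 1, 0]
  [0, 0, 1]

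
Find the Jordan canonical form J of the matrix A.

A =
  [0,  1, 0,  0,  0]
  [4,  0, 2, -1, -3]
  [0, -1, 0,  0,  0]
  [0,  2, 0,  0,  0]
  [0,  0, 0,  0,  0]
J_3(0) ⊕ J_1(0) ⊕ J_1(0)

The characteristic polynomial is
  det(x·I − A) = x^5

Eigenvalues and multiplicities (the geometric multiplicity of λ is n − rank(A − λI), which equals the number of Jordan blocks for λ):
  λ = 0: algebraic multiplicity = 5, geometric multiplicity = 3

Determining the block sizes for each eigenvalue:
  λ = 0: with am = 5 and gm = 3, the partition is not yet determined (e.g. several partitions of 5 into 3 parts exist). Let N = A − (0)·I. Computing rank(N^1) = 2, rank(N^2) = 1, rank(N^3) = 0; the number of blocks of size ≥ j is rank(N^{j−1}) − rank(N^j), giving [3, 1, 1]. So we have 1 block(s) of size 3, 2 block(s) of size 1 → block sizes [3, 1, 1]

Assembling the blocks gives a Jordan form
J =
  [0, 1, 0, 0, 0]
  [0, 0, 1, 0, 0]
  [0, 0, 0, 0, 0]
  [0, 0, 0, 0, 0]
  [0, 0, 0, 0, 0]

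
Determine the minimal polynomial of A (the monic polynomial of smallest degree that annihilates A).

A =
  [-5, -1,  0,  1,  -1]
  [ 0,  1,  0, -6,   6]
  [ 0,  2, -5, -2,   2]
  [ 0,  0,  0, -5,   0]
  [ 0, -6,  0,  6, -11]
x^2 + 10*x + 25

The characteristic polynomial is χ_A(x) = (x + 5)^5, so the eigenvalues are known. The minimal polynomial is
  m_A(x) = Π_λ (x − λ)^{k_λ}
where k_λ is the size of the *largest* Jordan block for λ (equivalently, the smallest k with (A − λI)^k v = 0 for every generalised eigenvector v of λ).

  λ = -5: largest Jordan block has size 2, contributing (x + 5)^2

So m_A(x) = (x + 5)^2 = x^2 + 10*x + 25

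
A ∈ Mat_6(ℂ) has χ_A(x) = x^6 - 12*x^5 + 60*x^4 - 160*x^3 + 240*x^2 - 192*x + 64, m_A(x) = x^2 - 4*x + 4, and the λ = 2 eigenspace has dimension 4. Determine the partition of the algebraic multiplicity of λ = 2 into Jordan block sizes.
Block sizes for λ = 2: [2, 2, 1, 1]

Step 1 — from the characteristic polynomial, algebraic multiplicity of λ = 2 is 6. From dim ker(A − (2)·I) = 4, there are exactly 4 Jordan blocks for λ = 2.
Step 2 — from the minimal polynomial, the factor (x − 2)^2 tells us the largest block for λ = 2 has size 2.
Step 3 — with total size 6, 4 blocks, and largest block 2, the block sizes (in nonincreasing order) are [2, 2, 1, 1].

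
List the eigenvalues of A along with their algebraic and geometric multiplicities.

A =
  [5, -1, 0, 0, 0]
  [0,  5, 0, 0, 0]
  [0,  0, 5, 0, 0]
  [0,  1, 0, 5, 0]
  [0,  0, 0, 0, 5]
λ = 5: alg = 5, geom = 4

Step 1 — factor the characteristic polynomial to read off the algebraic multiplicities:
  χ_A(x) = (x - 5)^5

Step 2 — compute geometric multiplicities via the rank-nullity identity g(λ) = n − rank(A − λI):
  rank(A − (5)·I) = 1, so dim ker(A − (5)·I) = n − 1 = 4

Summary:
  λ = 5: algebraic multiplicity = 5, geometric multiplicity = 4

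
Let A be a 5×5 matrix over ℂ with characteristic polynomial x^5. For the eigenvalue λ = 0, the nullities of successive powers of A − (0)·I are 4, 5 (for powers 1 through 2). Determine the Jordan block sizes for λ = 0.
Block sizes for λ = 0: [2, 1, 1, 1]

From the dimensions of kernels of powers, the number of Jordan blocks of size at least j is d_j − d_{j−1} where d_j = dim ker(N^j) (with d_0 = 0). Computing the differences gives [4, 1].
The number of blocks of size exactly k is (#blocks of size ≥ k) − (#blocks of size ≥ k + 1), so the partition is: 3 block(s) of size 1, 1 block(s) of size 2.
In nonincreasing order the block sizes are [2, 1, 1, 1].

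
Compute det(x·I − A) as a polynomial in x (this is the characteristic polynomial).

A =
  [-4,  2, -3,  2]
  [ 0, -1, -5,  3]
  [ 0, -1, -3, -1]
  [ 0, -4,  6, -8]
x^4 + 16*x^3 + 96*x^2 + 256*x + 256

Expanding det(x·I − A) (e.g. by cofactor expansion or by noting that A is similar to its Jordan form J, which has the same characteristic polynomial as A) gives
  χ_A(x) = x^4 + 16*x^3 + 96*x^2 + 256*x + 256
which factors as (x + 4)^4. The eigenvalues (with algebraic multiplicities) are λ = -4 with multiplicity 4.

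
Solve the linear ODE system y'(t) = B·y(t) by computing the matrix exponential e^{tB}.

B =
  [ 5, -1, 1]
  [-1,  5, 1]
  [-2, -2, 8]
e^{tB} =
  [-t*exp(6*t) + exp(6*t), -t*exp(6*t), t*exp(6*t)]
  [-t*exp(6*t), -t*exp(6*t) + exp(6*t), t*exp(6*t)]
  [-2*t*exp(6*t), -2*t*exp(6*t), 2*t*exp(6*t) + exp(6*t)]

Strategy: write B = P · J · P⁻¹ where J is a Jordan canonical form, so e^{tB} = P · e^{tJ} · P⁻¹, and e^{tJ} can be computed block-by-block.

B has Jordan form
J =
  [6, 1, 0]
  [0, 6, 0]
  [0, 0, 6]
(up to reordering of blocks).

Per-block formulas:
  For a 1×1 block at λ = 6: exp(t · [6]) = [e^(6t)].
  For a 2×2 Jordan block J_2(6): exp(t · J_2(6)) = e^(6t)·(I + t·N), where N is the 2×2 nilpotent shift.

After assembling e^{tJ} and conjugating by P, we get:

e^{tB} =
  [-t*exp(6*t) + exp(6*t), -t*exp(6*t), t*exp(6*t)]
  [-t*exp(6*t), -t*exp(6*t) + exp(6*t), t*exp(6*t)]
  [-2*t*exp(6*t), -2*t*exp(6*t), 2*t*exp(6*t) + exp(6*t)]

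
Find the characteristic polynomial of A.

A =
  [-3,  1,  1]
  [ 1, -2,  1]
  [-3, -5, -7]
x^3 + 12*x^2 + 48*x + 64

Expanding det(x·I − A) (e.g. by cofactor expansion or by noting that A is similar to its Jordan form J, which has the same characteristic polynomial as A) gives
  χ_A(x) = x^3 + 12*x^2 + 48*x + 64
which factors as (x + 4)^3. The eigenvalues (with algebraic multiplicities) are λ = -4 with multiplicity 3.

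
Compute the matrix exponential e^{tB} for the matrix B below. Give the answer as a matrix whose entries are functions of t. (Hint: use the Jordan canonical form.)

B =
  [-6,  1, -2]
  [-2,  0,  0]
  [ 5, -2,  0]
e^{tB} =
  [2*t^2*exp(-2*t) - 4*t*exp(-2*t) + exp(-2*t), t^2*exp(-2*t) + t*exp(-2*t), 2*t^2*exp(-2*t) - 2*t*exp(-2*t)]
  [2*t^2*exp(-2*t) - 2*t*exp(-2*t), t^2*exp(-2*t) + 2*t*exp(-2*t) + exp(-2*t), 2*t^2*exp(-2*t)]
  [-3*t^2*exp(-2*t) + 5*t*exp(-2*t), -3*t^2*exp(-2*t)/2 - 2*t*exp(-2*t), -3*t^2*exp(-2*t) + 2*t*exp(-2*t) + exp(-2*t)]

Strategy: write B = P · J · P⁻¹ where J is a Jordan canonical form, so e^{tB} = P · e^{tJ} · P⁻¹, and e^{tJ} can be computed block-by-block.

B has Jordan form
J =
  [-2,  1,  0]
  [ 0, -2,  1]
  [ 0,  0, -2]
(up to reordering of blocks).

Per-block formulas:
  For a 3×3 Jordan block J_3(-2): exp(t · J_3(-2)) = e^(-2t)·(I + t·N + (t^2/2)·N^2), where N is the 3×3 nilpotent shift.

After assembling e^{tJ} and conjugating by P, we get:

e^{tB} =
  [2*t^2*exp(-2*t) - 4*t*exp(-2*t) + exp(-2*t), t^2*exp(-2*t) + t*exp(-2*t), 2*t^2*exp(-2*t) - 2*t*exp(-2*t)]
  [2*t^2*exp(-2*t) - 2*t*exp(-2*t), t^2*exp(-2*t) + 2*t*exp(-2*t) + exp(-2*t), 2*t^2*exp(-2*t)]
  [-3*t^2*exp(-2*t) + 5*t*exp(-2*t), -3*t^2*exp(-2*t)/2 - 2*t*exp(-2*t), -3*t^2*exp(-2*t) + 2*t*exp(-2*t) + exp(-2*t)]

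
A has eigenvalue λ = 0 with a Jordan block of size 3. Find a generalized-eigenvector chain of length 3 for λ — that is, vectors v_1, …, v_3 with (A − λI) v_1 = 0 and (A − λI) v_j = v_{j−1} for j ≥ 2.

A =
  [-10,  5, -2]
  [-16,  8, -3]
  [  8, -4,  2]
A Jordan chain for λ = 0 of length 3:
v_1 = (4, 8, 0)ᵀ
v_2 = (-10, -16, 8)ᵀ
v_3 = (1, 0, 0)ᵀ

Let N = A − (0)·I. We want v_3 with N^3 v_3 = 0 but N^2 v_3 ≠ 0; then v_{j-1} := N · v_j for j = 3, …, 2.

Pick v_3 = (1, 0, 0)ᵀ.
Then v_2 = N · v_3 = (-10, -16, 8)ᵀ.
Then v_1 = N · v_2 = (4, 8, 0)ᵀ.

Sanity check: (A − (0)·I) v_1 = (0, 0, 0)ᵀ = 0. ✓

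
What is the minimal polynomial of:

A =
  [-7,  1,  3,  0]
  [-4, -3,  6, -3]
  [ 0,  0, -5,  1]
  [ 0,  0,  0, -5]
x^2 + 10*x + 25

The characteristic polynomial is χ_A(x) = (x + 5)^4, so the eigenvalues are known. The minimal polynomial is
  m_A(x) = Π_λ (x − λ)^{k_λ}
where k_λ is the size of the *largest* Jordan block for λ (equivalently, the smallest k with (A − λI)^k v = 0 for every generalised eigenvector v of λ).

  λ = -5: largest Jordan block has size 2, contributing (x + 5)^2

So m_A(x) = (x + 5)^2 = x^2 + 10*x + 25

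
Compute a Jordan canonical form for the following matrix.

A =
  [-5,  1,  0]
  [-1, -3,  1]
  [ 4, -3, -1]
J_3(-3)

The characteristic polynomial is
  det(x·I − A) = x^3 + 9*x^2 + 27*x + 27 = (x + 3)^3

Eigenvalues and multiplicities (the geometric multiplicity of λ is n − rank(A − λI), which equals the number of Jordan blocks for λ):
  λ = -3: algebraic multiplicity = 3, geometric multiplicity = 1

Determining the block sizes for each eigenvalue:
  λ = -3: one block (gm = 1), so the single block has size am = 3 → block sizes [3]

Assembling the blocks gives a Jordan form
J =
  [-3,  1,  0]
  [ 0, -3,  1]
  [ 0,  0, -3]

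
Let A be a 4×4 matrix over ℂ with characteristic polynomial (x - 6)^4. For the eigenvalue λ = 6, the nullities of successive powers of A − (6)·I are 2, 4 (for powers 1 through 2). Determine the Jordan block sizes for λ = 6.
Block sizes for λ = 6: [2, 2]

From the dimensions of kernels of powers, the number of Jordan blocks of size at least j is d_j − d_{j−1} where d_j = dim ker(N^j) (with d_0 = 0). Computing the differences gives [2, 2].
The number of blocks of size exactly k is (#blocks of size ≥ k) − (#blocks of size ≥ k + 1), so the partition is: 2 block(s) of size 2.
In nonincreasing order the block sizes are [2, 2].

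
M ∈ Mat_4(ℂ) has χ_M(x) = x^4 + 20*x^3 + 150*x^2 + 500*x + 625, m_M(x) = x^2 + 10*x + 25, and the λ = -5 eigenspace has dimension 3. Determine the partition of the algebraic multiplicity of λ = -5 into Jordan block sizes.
Block sizes for λ = -5: [2, 1, 1]

Step 1 — from the characteristic polynomial, algebraic multiplicity of λ = -5 is 4. From dim ker(M − (-5)·I) = 3, there are exactly 3 Jordan blocks for λ = -5.
Step 2 — from the minimal polynomial, the factor (x + 5)^2 tells us the largest block for λ = -5 has size 2.
Step 3 — with total size 4, 3 blocks, and largest block 2, the block sizes (in nonincreasing order) are [2, 1, 1].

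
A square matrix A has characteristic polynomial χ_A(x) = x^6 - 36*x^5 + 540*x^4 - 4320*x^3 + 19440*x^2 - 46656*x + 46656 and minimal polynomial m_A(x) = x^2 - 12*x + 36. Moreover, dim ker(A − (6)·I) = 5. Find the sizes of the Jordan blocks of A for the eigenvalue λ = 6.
Block sizes for λ = 6: [2, 1, 1, 1, 1]

Step 1 — from the characteristic polynomial, algebraic multiplicity of λ = 6 is 6. From dim ker(A − (6)·I) = 5, there are exactly 5 Jordan blocks for λ = 6.
Step 2 — from the minimal polynomial, the factor (x − 6)^2 tells us the largest block for λ = 6 has size 2.
Step 3 — with total size 6, 5 blocks, and largest block 2, the block sizes (in nonincreasing order) are [2, 1, 1, 1, 1].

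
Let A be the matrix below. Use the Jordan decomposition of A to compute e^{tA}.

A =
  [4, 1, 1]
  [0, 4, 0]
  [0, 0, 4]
e^{tA} =
  [exp(4*t), t*exp(4*t), t*exp(4*t)]
  [0, exp(4*t), 0]
  [0, 0, exp(4*t)]

Strategy: write A = P · J · P⁻¹ where J is a Jordan canonical form, so e^{tA} = P · e^{tJ} · P⁻¹, and e^{tJ} can be computed block-by-block.

A has Jordan form
J =
  [4, 1, 0]
  [0, 4, 0]
  [0, 0, 4]
(up to reordering of blocks).

Per-block formulas:
  For a 1×1 block at λ = 4: exp(t · [4]) = [e^(4t)].
  For a 2×2 Jordan block J_2(4): exp(t · J_2(4)) = e^(4t)·(I + t·N), where N is the 2×2 nilpotent shift.

After assembling e^{tJ} and conjugating by P, we get:

e^{tA} =
  [exp(4*t), t*exp(4*t), t*exp(4*t)]
  [0, exp(4*t), 0]
  [0, 0, exp(4*t)]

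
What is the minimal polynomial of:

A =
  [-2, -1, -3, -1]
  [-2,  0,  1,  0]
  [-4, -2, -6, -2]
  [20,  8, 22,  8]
x^3

The characteristic polynomial is χ_A(x) = x^4, so the eigenvalues are known. The minimal polynomial is
  m_A(x) = Π_λ (x − λ)^{k_λ}
where k_λ is the size of the *largest* Jordan block for λ (equivalently, the smallest k with (A − λI)^k v = 0 for every generalised eigenvector v of λ).

  λ = 0: largest Jordan block has size 3, contributing (x − 0)^3

So m_A(x) = x^3 = x^3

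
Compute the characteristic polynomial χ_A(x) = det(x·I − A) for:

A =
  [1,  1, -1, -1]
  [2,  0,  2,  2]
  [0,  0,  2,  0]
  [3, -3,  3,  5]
x^4 - 8*x^3 + 24*x^2 - 32*x + 16

Expanding det(x·I − A) (e.g. by cofactor expansion or by noting that A is similar to its Jordan form J, which has the same characteristic polynomial as A) gives
  χ_A(x) = x^4 - 8*x^3 + 24*x^2 - 32*x + 16
which factors as (x - 2)^4. The eigenvalues (with algebraic multiplicities) are λ = 2 with multiplicity 4.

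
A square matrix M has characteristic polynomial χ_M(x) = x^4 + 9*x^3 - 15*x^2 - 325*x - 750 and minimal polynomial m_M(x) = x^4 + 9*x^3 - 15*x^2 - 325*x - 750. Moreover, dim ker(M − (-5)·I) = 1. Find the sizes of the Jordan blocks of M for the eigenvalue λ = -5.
Block sizes for λ = -5: [3]

Step 1 — from the characteristic polynomial, algebraic multiplicity of λ = -5 is 3. From dim ker(M − (-5)·I) = 1, there are exactly 1 Jordan blocks for λ = -5.
Step 2 — from the minimal polynomial, the factor (x + 5)^3 tells us the largest block for λ = -5 has size 3.
Step 3 — with total size 3, 1 blocks, and largest block 3, the block sizes (in nonincreasing order) are [3].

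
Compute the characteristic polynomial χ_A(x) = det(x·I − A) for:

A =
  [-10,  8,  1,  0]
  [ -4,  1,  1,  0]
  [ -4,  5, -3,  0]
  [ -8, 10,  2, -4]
x^4 + 16*x^3 + 96*x^2 + 256*x + 256

Expanding det(x·I − A) (e.g. by cofactor expansion or by noting that A is similar to its Jordan form J, which has the same characteristic polynomial as A) gives
  χ_A(x) = x^4 + 16*x^3 + 96*x^2 + 256*x + 256
which factors as (x + 4)^4. The eigenvalues (with algebraic multiplicities) are λ = -4 with multiplicity 4.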